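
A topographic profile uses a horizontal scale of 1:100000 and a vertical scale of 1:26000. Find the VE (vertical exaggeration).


VE = horizontal_scale / vertical_scale = 100000 / 26000 ≈ 3.8

3.8x


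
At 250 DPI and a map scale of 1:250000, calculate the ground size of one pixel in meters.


pixel_cm = 2.54 / 250 = 0.01016 cm
ground = pixel_cm * 250000 / 100 = 2.54 * 250000 / (250 * 100) = 635000 / 25000 = 25.4 m

25.4 m


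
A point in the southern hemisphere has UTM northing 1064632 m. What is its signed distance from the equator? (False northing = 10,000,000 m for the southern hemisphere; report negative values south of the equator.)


For southern: actual = 1064632 - 10000000 = -8935368 m

-8935368 m


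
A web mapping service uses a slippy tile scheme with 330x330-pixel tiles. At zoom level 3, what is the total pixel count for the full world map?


tiles per axis = 2^3 = 8
total tiles = 8^2 = 64
pixels per axis = 8 * 330 = 2640
total pixels = 2640^2 = 6969600

6969600 pixels


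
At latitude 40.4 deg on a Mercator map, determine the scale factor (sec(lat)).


SF = 1 / cos(40.4) = 1 / 0.761538 = 1.313

1.313


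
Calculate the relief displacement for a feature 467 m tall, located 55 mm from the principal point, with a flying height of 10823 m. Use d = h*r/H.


d = h * r / H = 467 * 55 / 10823 = 2.37 mm

2.37 mm


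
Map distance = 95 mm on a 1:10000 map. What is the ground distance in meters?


ground = 95 mm * 10000 / 1000 = 950.0 m

950.0 m


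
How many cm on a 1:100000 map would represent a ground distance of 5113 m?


map_cm = 5113 * 100 / 100000 = 5.113 cm ≈ 5.11 cm

5.11 cm


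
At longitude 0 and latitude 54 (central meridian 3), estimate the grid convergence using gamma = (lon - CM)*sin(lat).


gamma = (0 - 3) * sin(54) = -3 * 0.809017 = -2.427 degrees

-2.427 degrees


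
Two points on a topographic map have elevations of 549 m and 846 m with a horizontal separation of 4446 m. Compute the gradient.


gradient = (846 - 549) / 4446 = 297 / 4446 = 0.0668

0.0668


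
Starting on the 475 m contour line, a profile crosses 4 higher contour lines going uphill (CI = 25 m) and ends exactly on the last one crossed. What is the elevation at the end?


elevation = 475 + 4 * 25 = 575 m

575 m


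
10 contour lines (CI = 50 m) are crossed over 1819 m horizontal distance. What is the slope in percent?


elevation change = 10 * 50 = 500 m
slope = 500 / 1819 * 100 = 27.5%

27.5%


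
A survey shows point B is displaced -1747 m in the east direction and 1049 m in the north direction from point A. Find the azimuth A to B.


az = atan2(-1747, 1049) = -59.0 deg
adjusted to 0-360: 301.0 degrees

301.0 degrees


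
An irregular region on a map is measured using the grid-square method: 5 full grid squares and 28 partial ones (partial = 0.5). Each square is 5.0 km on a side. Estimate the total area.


effective squares = 5 + 28 * 0.5 = 19.0
area = 19.0 * 25.0 = 475.0 km^2

475.0 km^2


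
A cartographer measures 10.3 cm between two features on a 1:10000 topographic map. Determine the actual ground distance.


ground = 10.3 cm * 10000 / 100 = 1030.0 m = 1.03 km

1.03 km


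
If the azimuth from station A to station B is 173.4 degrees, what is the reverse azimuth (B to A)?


back azimuth = (173.4 + 180) mod 360 = 353.4 degrees

353.4 degrees


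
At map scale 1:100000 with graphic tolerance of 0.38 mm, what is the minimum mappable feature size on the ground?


ground = 0.38 mm * 100000 / 1000 = 38.0 m

38.0 m


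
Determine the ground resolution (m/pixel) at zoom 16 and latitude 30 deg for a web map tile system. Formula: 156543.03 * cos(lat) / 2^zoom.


res = 156543.03 * cos(30) / 2^16 = 156543.03 * 0.8660254 / 65536 = 2.07 m/pixel

2.07 m/pixel


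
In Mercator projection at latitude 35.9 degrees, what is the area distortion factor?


area_distortion = 1/cos^2(35.9) = 1.524

1.524


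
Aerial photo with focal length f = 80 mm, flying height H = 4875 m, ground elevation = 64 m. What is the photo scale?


scale = f / (H - h) = 80 mm / 4811 m = 80 / 4811000 = 1:60138

1:60138


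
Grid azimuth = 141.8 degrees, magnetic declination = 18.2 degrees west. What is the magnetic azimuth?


magnetic azimuth = grid azimuth - declination (east +ve)
mag_az = 141.8 - -18.2 = 160.0 degrees

160.0 degrees


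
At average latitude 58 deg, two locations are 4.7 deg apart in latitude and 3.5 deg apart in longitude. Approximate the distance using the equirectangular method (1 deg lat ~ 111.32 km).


dlat_km = 4.7 * 111.32 = 523.204
dlon_km = 3.5 * 111.32 * cos(58) ≈ 206.467
dist = sqrt(523.204^2 + 206.467^2) ≈ 562.5 km

562.5 km


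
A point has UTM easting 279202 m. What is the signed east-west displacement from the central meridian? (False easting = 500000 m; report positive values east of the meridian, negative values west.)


displacement = 279202 - 500000 = -220798 m

-220798 m


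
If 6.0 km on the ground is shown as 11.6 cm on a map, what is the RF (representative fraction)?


ground = 6.0 km = 600000 cm; RF denominator = ground / map = 600000 / 11.6 ≈ 51724; RF = 1:51724

1:51724


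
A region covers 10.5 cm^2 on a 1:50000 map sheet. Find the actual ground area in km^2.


ground_area = 10.5 * (50000/100)^2 = 2625000.0 m^2 = 2.625 km^2

2.625 km^2


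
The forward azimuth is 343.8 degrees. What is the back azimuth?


back azimuth = (343.8 + 180) mod 360 = 163.8 degrees

163.8 degrees


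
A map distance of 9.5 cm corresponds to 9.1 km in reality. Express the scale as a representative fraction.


ground = 9.1 km = 910000 cm; RF denominator = ground / map = 910000 / 9.5 ≈ 95789; RF = 1:95789

1:95789


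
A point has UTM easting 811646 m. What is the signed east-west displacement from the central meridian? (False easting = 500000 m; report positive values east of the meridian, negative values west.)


displacement = 811646 - 500000 = 311646 m

311646 m


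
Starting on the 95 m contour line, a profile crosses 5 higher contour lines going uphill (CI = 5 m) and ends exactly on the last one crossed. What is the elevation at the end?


elevation = 95 + 5 * 5 = 120 m

120 m


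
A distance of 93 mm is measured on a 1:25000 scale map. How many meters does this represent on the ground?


ground = 93 mm * 25000 / 1000 = 2325.0 m

2325.0 m


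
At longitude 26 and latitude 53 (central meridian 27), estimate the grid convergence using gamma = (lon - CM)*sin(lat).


gamma = (26 - 27) * sin(53) = -1 * 0.798636 = -0.799 degrees

-0.799 degrees


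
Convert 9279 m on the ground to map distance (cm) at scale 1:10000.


map_cm = 9279 * 100 / 10000 = 92.79 cm

92.79 cm


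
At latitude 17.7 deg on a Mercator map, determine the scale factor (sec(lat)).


SF = 1 / cos(17.7) = 1 / 0.952661 = 1.05

1.05


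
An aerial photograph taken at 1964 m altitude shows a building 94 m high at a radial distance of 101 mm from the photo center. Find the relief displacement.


d = h * r / H = 94 * 101 / 1964 = 4.83 mm

4.83 mm


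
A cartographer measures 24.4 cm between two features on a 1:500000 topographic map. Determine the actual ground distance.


ground = 24.4 cm * 500000 / 100 = 122000.0 m = 122.0 km

122.0 km


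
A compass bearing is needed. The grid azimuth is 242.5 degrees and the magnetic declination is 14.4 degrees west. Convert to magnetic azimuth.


magnetic azimuth = grid azimuth - declination (east +ve)
mag_az = 242.5 - -14.4 = 256.9 degrees

256.9 degrees


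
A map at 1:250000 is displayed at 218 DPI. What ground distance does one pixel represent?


pixel_cm = 2.54 / 218 ≈ 0.011651 cm
ground = pixel_cm * 250000 / 100 = 2.54 * 250000 / (218 * 100) = 635000 / 21800 ≈ 29.13 m

29.13 m


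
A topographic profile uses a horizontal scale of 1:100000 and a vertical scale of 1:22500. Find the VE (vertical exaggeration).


VE = horizontal_scale / vertical_scale = 100000 / 22500 ≈ 4.4

4.4x


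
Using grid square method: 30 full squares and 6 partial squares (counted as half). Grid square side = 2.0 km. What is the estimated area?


effective squares = 30 + 6 * 0.5 = 33.0
area = 33.0 * 4.0 = 132.0 km^2

132.0 km^2


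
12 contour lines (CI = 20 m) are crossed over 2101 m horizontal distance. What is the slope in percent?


elevation change = 12 * 20 = 240 m
slope = 240 / 2101 * 100 = 11.4%

11.4%


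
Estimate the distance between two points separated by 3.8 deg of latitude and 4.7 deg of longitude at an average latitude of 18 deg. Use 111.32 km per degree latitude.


dlat_km = 3.8 * 111.32 = 423.016
dlon_km = 4.7 * 111.32 * cos(18) ≈ 497.597
dist = sqrt(423.016^2 + 497.597^2) ≈ 653.1 km

653.1 km


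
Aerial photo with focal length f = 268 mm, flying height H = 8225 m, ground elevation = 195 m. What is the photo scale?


scale = f / (H - h) = 268 mm / 8030 m = 268 / 8030000 = 1:29963

1:29963


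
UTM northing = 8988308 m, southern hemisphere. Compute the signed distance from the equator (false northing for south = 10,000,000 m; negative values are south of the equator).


For southern: actual = 8988308 - 10000000 = -1011692 m

-1011692 m


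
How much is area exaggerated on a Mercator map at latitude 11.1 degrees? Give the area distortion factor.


area_distortion = 1/cos^2(11.1) = 1.038

1.038


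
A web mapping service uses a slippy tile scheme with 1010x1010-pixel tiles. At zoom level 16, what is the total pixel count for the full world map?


tiles per axis = 2^16 = 65536
total tiles = 65536^2 = 4294967296
pixels per axis = 65536 * 1010 = 66191360
total pixels = 66191360^2 = 4381296138649600

4381296138649600 pixels


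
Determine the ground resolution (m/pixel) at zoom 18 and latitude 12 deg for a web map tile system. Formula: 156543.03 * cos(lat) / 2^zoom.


res = 156543.03 * cos(12) / 2^18 = 156543.03 * 0.9781476 / 262144 = 0.58 m/pixel

0.58 m/pixel


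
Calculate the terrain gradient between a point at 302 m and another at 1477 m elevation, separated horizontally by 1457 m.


gradient = (1477 - 302) / 1457 = 1175 / 1457 = 0.8065

0.8065


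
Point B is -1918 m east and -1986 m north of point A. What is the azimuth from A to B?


az = atan2(-1918, -1986) = -136.0 deg
adjusted to 0-360: 224.0 degrees

224.0 degrees


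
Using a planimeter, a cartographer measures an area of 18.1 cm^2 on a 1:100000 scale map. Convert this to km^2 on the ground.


ground_area = 18.1 * (100000/100)^2 = 18100000.0 m^2 = 18.1 km^2

18.1 km^2


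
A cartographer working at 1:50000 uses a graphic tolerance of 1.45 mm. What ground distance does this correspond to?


ground = 1.45 mm * 50000 / 1000 = 72.5 m

72.5 m


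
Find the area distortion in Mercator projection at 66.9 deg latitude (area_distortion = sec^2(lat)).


area_distortion = 1/cos^2(66.9) = 6.497

6.497


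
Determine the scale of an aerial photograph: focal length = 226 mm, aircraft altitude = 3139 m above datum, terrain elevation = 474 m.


scale = f / (H - h) = 226 mm / 2665 m = 226 / 2665000 = 1:11792

1:11792


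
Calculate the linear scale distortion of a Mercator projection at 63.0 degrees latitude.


SF = 1 / cos(63.0) = 1 / 0.45399 = 2.203

2.203


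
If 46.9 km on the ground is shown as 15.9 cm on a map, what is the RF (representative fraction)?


ground = 46.9 km = 4690000 cm; RF denominator = ground / map = 4690000 / 15.9 ≈ 294969; RF = 1:294969

1:294969


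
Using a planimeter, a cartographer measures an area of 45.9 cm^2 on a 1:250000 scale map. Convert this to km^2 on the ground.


ground_area = 45.9 * (250000/100)^2 = 286875000.0 m^2 = 286.875 km^2

286.875 km^2


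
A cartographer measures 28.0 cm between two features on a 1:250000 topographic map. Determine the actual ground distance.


ground = 28.0 cm * 250000 / 100 = 70000.0 m = 70.0 km

70.0 km


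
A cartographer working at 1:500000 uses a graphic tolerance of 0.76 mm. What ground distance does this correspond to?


ground = 0.76 mm * 500000 / 1000 = 380.0 m

380.0 m


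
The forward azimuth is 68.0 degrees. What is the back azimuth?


back azimuth = (68.0 + 180) mod 360 = 248.0 degrees

248.0 degrees


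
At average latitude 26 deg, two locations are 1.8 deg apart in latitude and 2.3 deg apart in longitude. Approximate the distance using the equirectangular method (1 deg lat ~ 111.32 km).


dlat_km = 1.8 * 111.32 = 200.376
dlon_km = 2.3 * 111.32 * cos(26) ≈ 230.124
dist = sqrt(200.376^2 + 230.124^2) ≈ 305.1 km

305.1 km


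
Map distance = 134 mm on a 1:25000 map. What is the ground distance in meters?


ground = 134 mm * 25000 / 1000 = 3350.0 m

3350.0 m


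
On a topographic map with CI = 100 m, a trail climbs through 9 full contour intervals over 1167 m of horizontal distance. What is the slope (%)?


elevation change = 9 * 100 = 900 m
slope = 900 / 1167 * 100 = 77.1%

77.1%


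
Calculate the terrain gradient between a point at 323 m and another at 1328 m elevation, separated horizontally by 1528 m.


gradient = (1328 - 323) / 1528 = 1005 / 1528 = 0.6577

0.6577


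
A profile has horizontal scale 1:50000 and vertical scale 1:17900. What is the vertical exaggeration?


VE = horizontal_scale / vertical_scale = 50000 / 17900 ≈ 2.8

2.8x


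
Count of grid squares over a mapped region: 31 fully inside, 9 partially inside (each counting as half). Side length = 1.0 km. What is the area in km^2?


effective squares = 31 + 9 * 0.5 = 35.5
area = 35.5 * 1.0 = 35.5 km^2

35.5 km^2


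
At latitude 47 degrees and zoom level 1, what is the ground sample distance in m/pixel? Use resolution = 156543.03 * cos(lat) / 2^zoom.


res = 156543.03 * cos(47) / 2^1 = 156543.03 * 0.68199836 / 2 = 53381.04 m/pixel

53381.04 m/pixel


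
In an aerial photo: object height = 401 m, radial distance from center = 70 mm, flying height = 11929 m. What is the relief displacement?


d = h * r / H = 401 * 70 / 11929 = 2.35 mm

2.35 mm


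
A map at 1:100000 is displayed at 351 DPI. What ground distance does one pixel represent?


pixel_cm = 2.54 / 351 ≈ 0.007236 cm
ground = pixel_cm * 100000 / 100 = 2.54 * 100000 / (351 * 100) = 254000 / 35100 ≈ 7.24 m

7.24 m


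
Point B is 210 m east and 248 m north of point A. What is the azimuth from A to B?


az = atan2(210, 248) = 40.3 deg
adjusted to 0-360: 40.3 degrees

40.3 degrees


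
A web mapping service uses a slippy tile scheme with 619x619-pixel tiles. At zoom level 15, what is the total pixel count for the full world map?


tiles per axis = 2^15 = 32768
total tiles = 32768^2 = 1073741824
pixels per axis = 32768 * 619 = 20283392
total pixels = 20283392^2 = 411415991025664

411415991025664 pixels


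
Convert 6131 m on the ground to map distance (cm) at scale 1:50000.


map_cm = 6131 * 100 / 50000 = 12.262 cm ≈ 12.26 cm

12.26 cm


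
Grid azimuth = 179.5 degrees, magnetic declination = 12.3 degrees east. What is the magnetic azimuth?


magnetic azimuth = grid azimuth - declination (east +ve)
mag_az = 179.5 - 12.3 = 167.2 degrees

167.2 degrees


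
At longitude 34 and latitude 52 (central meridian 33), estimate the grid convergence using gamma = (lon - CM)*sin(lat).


gamma = (34 - 33) * sin(52) = 1 * 0.788011 = 0.788 degrees

0.788 degrees


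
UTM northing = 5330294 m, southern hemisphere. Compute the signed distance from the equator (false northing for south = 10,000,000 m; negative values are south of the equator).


For southern: actual = 5330294 - 10000000 = -4669706 m

-4669706 m


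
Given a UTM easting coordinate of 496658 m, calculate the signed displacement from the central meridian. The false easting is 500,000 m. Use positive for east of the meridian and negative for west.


displacement = 496658 - 500000 = -3342 m

-3342 m


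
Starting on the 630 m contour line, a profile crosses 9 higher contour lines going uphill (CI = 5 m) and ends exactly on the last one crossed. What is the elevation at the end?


elevation = 630 + 9 * 5 = 675 m

675 m


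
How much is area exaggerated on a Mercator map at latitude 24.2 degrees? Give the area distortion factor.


area_distortion = 1/cos^2(24.2) = 1.202

1.202


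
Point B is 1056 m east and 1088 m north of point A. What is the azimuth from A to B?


az = atan2(1056, 1088) = 44.1 deg
adjusted to 0-360: 44.1 degrees

44.1 degrees


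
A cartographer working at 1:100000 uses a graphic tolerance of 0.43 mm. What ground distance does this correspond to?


ground = 0.43 mm * 100000 / 1000 = 43.0 m

43.0 m


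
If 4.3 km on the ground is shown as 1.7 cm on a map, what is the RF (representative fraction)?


ground = 4.3 km = 430000 cm; RF denominator = ground / map = 430000 / 1.7 ≈ 252941; RF = 1:252941

1:252941


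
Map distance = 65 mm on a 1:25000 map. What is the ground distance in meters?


ground = 65 mm * 25000 / 1000 = 1625.0 m

1625.0 m


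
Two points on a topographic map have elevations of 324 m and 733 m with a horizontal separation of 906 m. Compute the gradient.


gradient = (733 - 324) / 906 = 409 / 906 = 0.4514

0.4514


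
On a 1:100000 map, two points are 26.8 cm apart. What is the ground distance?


ground = 26.8 cm * 100000 / 100 = 26800.0 m = 26.8 km

26.8 km


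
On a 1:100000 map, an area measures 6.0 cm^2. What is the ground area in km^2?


ground_area = 6.0 * (100000/100)^2 = 6000000.0 m^2 = 6.0 km^2

6.0 km^2


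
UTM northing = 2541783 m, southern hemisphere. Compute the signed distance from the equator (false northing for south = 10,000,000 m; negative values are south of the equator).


For southern: actual = 2541783 - 10000000 = -7458217 m

-7458217 m


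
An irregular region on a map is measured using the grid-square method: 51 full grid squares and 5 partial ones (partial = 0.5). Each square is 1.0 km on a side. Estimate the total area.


effective squares = 51 + 5 * 0.5 = 53.5
area = 53.5 * 1.0 = 53.5 km^2

53.5 km^2


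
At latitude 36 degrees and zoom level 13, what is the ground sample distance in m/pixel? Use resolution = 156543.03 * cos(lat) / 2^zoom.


res = 156543.03 * cos(36) / 2^13 = 156543.03 * 0.80901699 / 8192 = 15.46 m/pixel

15.46 m/pixel


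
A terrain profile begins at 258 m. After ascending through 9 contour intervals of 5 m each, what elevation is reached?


elevation = 258 + 9 * 5 = 303 m

303 m


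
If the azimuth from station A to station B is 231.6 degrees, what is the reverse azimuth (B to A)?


back azimuth = (231.6 + 180) mod 360 = 51.6 degrees

51.6 degrees


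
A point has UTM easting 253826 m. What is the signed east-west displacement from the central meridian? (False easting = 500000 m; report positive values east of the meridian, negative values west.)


displacement = 253826 - 500000 = -246174 m

-246174 m


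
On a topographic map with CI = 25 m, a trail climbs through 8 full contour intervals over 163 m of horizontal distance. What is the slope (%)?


elevation change = 8 * 25 = 200 m
slope = 200 / 163 * 100 = 122.7%

122.7%


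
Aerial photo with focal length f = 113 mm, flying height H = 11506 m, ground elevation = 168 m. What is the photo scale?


scale = f / (H - h) = 113 mm / 11338 m = 113 / 11338000 = 1:100336

1:100336


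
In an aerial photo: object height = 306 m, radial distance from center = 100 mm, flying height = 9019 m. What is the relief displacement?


d = h * r / H = 306 * 100 / 9019 = 3.39 mm

3.39 mm


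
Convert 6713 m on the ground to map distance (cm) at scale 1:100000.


map_cm = 6713 * 100 / 100000 = 6.713 cm ≈ 6.71 cm

6.71 cm


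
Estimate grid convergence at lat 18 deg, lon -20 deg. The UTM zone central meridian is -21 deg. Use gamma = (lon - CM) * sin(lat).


gamma = (-20 - -21) * sin(18) = 1 * 0.309017 = 0.309 degrees

0.309 degrees


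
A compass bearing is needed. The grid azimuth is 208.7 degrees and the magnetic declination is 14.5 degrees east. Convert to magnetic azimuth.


magnetic azimuth = grid azimuth - declination (east +ve)
mag_az = 208.7 - 14.5 = 194.2 degrees

194.2 degrees


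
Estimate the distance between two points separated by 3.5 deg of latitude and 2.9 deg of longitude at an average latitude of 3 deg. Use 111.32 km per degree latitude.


dlat_km = 3.5 * 111.32 = 389.62
dlon_km = 2.9 * 111.32 * cos(3) ≈ 322.386
dist = sqrt(389.62^2 + 322.386^2) ≈ 505.7 km

505.7 km


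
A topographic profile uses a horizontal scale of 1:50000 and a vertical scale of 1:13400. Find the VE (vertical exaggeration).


VE = horizontal_scale / vertical_scale = 50000 / 13400 ≈ 3.7

3.7x


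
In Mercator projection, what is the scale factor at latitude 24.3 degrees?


SF = 1 / cos(24.3) = 1 / 0.911403 = 1.097

1.097


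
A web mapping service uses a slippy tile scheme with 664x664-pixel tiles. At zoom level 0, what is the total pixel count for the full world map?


tiles per axis = 2^0 = 1
total tiles = 1^2 = 1
pixels per axis = 1 * 664 = 664
total pixels = 664^2 = 440896

440896 pixels


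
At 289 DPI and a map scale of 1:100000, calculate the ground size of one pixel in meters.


pixel_cm = 2.54 / 289 ≈ 0.008789 cm
ground = pixel_cm * 100000 / 100 = 2.54 * 100000 / (289 * 100) = 254000 / 28900 ≈ 8.79 m

8.79 m


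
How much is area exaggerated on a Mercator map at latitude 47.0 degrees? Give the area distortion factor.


area_distortion = 1/cos^2(47.0) = 2.15

2.15


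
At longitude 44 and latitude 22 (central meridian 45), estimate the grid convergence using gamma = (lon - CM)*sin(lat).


gamma = (44 - 45) * sin(22) = -1 * 0.374607 = -0.375 degrees

-0.375 degrees


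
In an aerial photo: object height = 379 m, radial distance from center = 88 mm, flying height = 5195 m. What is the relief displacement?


d = h * r / H = 379 * 88 / 5195 = 6.42 mm

6.42 mm


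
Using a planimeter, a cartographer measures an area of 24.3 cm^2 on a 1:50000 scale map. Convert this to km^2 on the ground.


ground_area = 24.3 * (50000/100)^2 = 6075000.0 m^2 = 6.075 km^2

6.075 km^2


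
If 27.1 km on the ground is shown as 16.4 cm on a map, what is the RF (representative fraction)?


ground = 27.1 km = 2710000 cm; RF denominator = ground / map = 2710000 / 16.4 ≈ 165244; RF = 1:165244

1:165244


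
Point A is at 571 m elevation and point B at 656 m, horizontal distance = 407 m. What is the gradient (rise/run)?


gradient = (656 - 571) / 407 = 85 / 407 = 0.2088

0.2088


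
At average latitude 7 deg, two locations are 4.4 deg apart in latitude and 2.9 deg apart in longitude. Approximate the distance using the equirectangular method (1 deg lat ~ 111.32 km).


dlat_km = 4.4 * 111.32 = 489.808
dlon_km = 2.9 * 111.32 * cos(7) ≈ 320.422
dist = sqrt(489.808^2 + 320.422^2) ≈ 585.3 km

585.3 km


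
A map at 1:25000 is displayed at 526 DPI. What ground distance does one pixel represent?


pixel_cm = 2.54 / 526 ≈ 0.004829 cm
ground = pixel_cm * 25000 / 100 = 2.54 * 25000 / (526 * 100) = 63500 / 52600 ≈ 1.21 m

1.21 m


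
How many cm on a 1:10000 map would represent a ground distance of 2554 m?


map_cm = 2554 * 100 / 10000 = 25.54 cm

25.54 cm


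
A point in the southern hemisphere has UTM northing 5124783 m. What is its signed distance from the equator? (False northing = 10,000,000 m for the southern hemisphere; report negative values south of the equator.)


For southern: actual = 5124783 - 10000000 = -4875217 m

-4875217 m


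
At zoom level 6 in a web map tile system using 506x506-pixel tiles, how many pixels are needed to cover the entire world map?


tiles per axis = 2^6 = 64
total tiles = 64^2 = 4096
pixels per axis = 64 * 506 = 32384
total pixels = 32384^2 = 1048723456

1048723456 pixels


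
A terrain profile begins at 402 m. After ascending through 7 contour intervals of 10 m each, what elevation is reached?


elevation = 402 + 7 * 10 = 472 m

472 m


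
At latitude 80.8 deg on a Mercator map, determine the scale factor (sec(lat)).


SF = 1 / cos(80.8) = 1 / 0.159881 = 6.255

6.255


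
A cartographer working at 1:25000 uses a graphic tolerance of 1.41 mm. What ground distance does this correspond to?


ground = 1.41 mm * 25000 / 1000 = 35.25 m

35.25 m


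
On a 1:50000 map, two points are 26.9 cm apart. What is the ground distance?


ground = 26.9 cm * 50000 / 100 = 13450.0 m = 13.45 km

13.45 km


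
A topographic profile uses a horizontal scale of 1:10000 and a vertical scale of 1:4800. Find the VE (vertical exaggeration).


VE = horizontal_scale / vertical_scale = 10000 / 4800 ≈ 2.1

2.1x


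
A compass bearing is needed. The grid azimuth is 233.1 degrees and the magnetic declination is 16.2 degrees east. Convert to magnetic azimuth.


magnetic azimuth = grid azimuth - declination (east +ve)
mag_az = 233.1 - 16.2 = 216.9 degrees

216.9 degrees


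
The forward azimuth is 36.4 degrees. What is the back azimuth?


back azimuth = (36.4 + 180) mod 360 = 216.4 degrees

216.4 degrees


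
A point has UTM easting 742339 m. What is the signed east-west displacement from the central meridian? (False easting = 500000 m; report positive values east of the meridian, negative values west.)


displacement = 742339 - 500000 = 242339 m

242339 m


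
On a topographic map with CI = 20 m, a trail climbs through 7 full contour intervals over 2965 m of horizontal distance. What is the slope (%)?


elevation change = 7 * 20 = 140 m
slope = 140 / 2965 * 100 = 4.7%

4.7%


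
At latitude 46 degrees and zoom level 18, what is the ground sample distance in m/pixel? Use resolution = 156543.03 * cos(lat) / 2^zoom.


res = 156543.03 * cos(46) / 2^18 = 156543.03 * 0.69465837 / 262144 = 0.41 m/pixel

0.41 m/pixel


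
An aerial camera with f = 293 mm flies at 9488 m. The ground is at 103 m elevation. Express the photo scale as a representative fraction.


scale = f / (H - h) = 293 mm / 9385 m = 293 / 9385000 = 1:32031

1:32031


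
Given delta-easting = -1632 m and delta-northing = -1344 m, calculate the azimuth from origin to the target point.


az = atan2(-1632, -1344) = -129.5 deg
adjusted to 0-360: 230.5 degrees

230.5 degrees


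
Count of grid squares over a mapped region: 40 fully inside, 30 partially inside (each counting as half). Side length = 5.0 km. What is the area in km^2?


effective squares = 40 + 30 * 0.5 = 55.0
area = 55.0 * 25.0 = 1375.0 km^2

1375.0 km^2


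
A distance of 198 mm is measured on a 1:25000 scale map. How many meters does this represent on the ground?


ground = 198 mm * 25000 / 1000 = 4950.0 m

4950.0 m


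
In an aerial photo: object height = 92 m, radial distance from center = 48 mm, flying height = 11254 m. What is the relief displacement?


d = h * r / H = 92 * 48 / 11254 = 0.39 mm

0.39 mm


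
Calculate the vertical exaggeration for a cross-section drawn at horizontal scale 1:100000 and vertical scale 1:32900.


VE = horizontal_scale / vertical_scale = 100000 / 32900 ≈ 3.0

3.0x


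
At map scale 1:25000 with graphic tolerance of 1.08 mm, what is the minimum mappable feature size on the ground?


ground = 1.08 mm * 25000 / 1000 = 27.0 m

27.0 m


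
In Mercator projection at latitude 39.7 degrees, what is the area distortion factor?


area_distortion = 1/cos^2(39.7) = 1.689

1.689


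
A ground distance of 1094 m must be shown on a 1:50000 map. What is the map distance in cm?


map_cm = 1094 * 100 / 50000 = 2.188 cm ≈ 2.19 cm

2.19 cm


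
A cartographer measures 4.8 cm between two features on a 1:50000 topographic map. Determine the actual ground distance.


ground = 4.8 cm * 50000 / 100 = 2400.0 m = 2.4 km

2.4 km


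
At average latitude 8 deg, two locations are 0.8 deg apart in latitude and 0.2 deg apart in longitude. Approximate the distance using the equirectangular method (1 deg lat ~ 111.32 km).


dlat_km = 0.8 * 111.32 = 89.056
dlon_km = 0.2 * 111.32 * cos(8) ≈ 22.047
dist = sqrt(89.056^2 + 22.047^2) ≈ 91.7 km

91.7 km


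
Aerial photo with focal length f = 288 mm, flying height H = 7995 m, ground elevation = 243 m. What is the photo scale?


scale = f / (H - h) = 288 mm / 7752 m = 288 / 7752000 = 1:26917

1:26917


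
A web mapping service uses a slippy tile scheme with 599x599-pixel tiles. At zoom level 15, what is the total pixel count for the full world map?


tiles per axis = 2^15 = 32768
total tiles = 32768^2 = 1073741824
pixels per axis = 32768 * 599 = 19628032
total pixels = 19628032^2 = 385259640193024

385259640193024 pixels


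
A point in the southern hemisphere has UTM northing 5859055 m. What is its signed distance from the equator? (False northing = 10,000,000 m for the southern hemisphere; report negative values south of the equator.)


For southern: actual = 5859055 - 10000000 = -4140945 m

-4140945 m


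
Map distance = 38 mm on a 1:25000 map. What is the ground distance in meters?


ground = 38 mm * 25000 / 1000 = 950.0 m

950.0 m


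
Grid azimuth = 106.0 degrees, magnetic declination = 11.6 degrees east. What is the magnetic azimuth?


magnetic azimuth = grid azimuth - declination (east +ve)
mag_az = 106.0 - 11.6 = 94.4 degrees

94.4 degrees


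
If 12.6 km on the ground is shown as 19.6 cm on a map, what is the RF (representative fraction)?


ground = 12.6 km = 1260000 cm; RF denominator = ground / map = 1260000 / 19.6 ≈ 64286; RF = 1:64286

1:64286


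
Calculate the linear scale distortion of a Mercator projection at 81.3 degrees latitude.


SF = 1 / cos(81.3) = 1 / 0.151261 = 6.611

6.611


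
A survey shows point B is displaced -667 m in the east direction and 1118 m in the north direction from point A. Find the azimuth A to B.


az = atan2(-667, 1118) = -30.8 deg
adjusted to 0-360: 329.2 degrees

329.2 degrees


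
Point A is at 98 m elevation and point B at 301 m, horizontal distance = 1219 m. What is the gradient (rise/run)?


gradient = (301 - 98) / 1219 = 203 / 1219 = 0.1665

0.1665


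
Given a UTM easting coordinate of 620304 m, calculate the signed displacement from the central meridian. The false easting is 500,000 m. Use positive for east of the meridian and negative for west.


displacement = 620304 - 500000 = 120304 m

120304 m


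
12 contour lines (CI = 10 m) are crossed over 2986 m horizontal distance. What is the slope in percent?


elevation change = 12 * 10 = 120 m
slope = 120 / 2986 * 100 = 4.0%

4.0%


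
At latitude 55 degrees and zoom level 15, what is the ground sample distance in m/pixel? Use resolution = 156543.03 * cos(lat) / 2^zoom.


res = 156543.03 * cos(55) / 2^15 = 156543.03 * 0.57357644 / 32768 = 2.74 m/pixel

2.74 m/pixel


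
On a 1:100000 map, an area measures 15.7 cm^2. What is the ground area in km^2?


ground_area = 15.7 * (100000/100)^2 = 15700000.0 m^2 = 15.7 km^2

15.7 km^2


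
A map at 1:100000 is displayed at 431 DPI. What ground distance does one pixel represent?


pixel_cm = 2.54 / 431 ≈ 0.005893 cm
ground = pixel_cm * 100000 / 100 = 2.54 * 100000 / (431 * 100) = 254000 / 43100 ≈ 5.89 m

5.89 m


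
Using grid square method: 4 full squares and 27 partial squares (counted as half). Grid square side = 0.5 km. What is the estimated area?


effective squares = 4 + 27 * 0.5 = 17.5
area = 17.5 * 0.25 = 4.375 km^2

4.375 km^2


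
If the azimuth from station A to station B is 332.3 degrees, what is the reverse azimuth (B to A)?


back azimuth = (332.3 + 180) mod 360 = 152.3 degrees

152.3 degrees


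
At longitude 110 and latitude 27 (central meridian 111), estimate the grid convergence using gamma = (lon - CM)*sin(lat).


gamma = (110 - 111) * sin(27) = -1 * 0.45399 = -0.454 degrees

-0.454 degrees


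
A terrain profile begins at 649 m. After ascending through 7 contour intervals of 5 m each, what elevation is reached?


elevation = 649 + 7 * 5 = 684 m

684 m


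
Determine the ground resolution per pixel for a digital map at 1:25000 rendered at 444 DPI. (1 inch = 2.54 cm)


pixel_cm = 2.54 / 444 ≈ 0.005721 cm
ground = pixel_cm * 25000 / 100 = 2.54 * 25000 / (444 * 100) = 63500 / 44400 ≈ 1.43 m

1.43 m


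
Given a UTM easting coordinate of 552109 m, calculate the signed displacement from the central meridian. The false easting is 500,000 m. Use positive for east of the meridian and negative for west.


displacement = 552109 - 500000 = 52109 m

52109 m


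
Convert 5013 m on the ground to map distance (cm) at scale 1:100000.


map_cm = 5013 * 100 / 100000 = 5.013 cm ≈ 5.01 cm

5.01 cm


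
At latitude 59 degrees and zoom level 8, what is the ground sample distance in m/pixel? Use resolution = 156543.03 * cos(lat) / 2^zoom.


res = 156543.03 * cos(59) / 2^8 = 156543.03 * 0.51503807 / 256 = 314.94 m/pixel

314.94 m/pixel


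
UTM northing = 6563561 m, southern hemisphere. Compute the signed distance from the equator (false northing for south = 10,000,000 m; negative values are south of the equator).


For southern: actual = 6563561 - 10000000 = -3436439 m

-3436439 m


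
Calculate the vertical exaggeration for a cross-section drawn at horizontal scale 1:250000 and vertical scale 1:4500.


VE = horizontal_scale / vertical_scale = 250000 / 4500 ≈ 55.6

55.6x


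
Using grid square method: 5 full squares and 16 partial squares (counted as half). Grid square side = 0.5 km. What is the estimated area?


effective squares = 5 + 16 * 0.5 = 13.0
area = 13.0 * 0.25 = 3.25 km^2

3.25 km^2


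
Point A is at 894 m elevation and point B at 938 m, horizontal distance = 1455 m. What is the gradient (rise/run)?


gradient = (938 - 894) / 1455 = 44 / 1455 = 0.0302

0.0302


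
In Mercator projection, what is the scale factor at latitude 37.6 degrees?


SF = 1 / cos(37.6) = 1 / 0.79229 = 1.262

1.262


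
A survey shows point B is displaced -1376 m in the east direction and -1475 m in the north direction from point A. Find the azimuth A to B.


az = atan2(-1376, -1475) = -137.0 deg
adjusted to 0-360: 223.0 degrees

223.0 degrees


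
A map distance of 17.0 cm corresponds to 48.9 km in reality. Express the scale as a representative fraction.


ground = 48.9 km = 4890000 cm; RF denominator = ground / map = 4890000 / 17.0 ≈ 287647; RF = 1:287647

1:287647


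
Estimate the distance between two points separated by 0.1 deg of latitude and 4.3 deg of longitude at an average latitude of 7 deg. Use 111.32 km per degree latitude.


dlat_km = 0.1 * 111.32 = 11.132
dlon_km = 4.3 * 111.32 * cos(7) ≈ 475.108
dist = sqrt(11.132^2 + 475.108^2) ≈ 475.2 km

475.2 km


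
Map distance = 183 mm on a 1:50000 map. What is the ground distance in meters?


ground = 183 mm * 50000 / 1000 = 9150.0 m

9150.0 m


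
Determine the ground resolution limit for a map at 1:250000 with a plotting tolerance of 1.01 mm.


ground = 1.01 mm * 250000 / 1000 = 252.5 m

252.5 m


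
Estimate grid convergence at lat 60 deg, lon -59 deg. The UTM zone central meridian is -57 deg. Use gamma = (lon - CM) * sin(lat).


gamma = (-59 - -57) * sin(60) = -2 * 0.866025 = -1.732 degrees

-1.732 degrees


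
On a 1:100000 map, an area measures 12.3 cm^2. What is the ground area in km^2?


ground_area = 12.3 * (100000/100)^2 = 12300000.0 m^2 = 12.3 km^2

12.3 km^2


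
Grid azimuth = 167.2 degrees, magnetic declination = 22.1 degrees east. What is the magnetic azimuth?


magnetic azimuth = grid azimuth - declination (east +ve)
mag_az = 167.2 - 22.1 = 145.1 degrees

145.1 degrees


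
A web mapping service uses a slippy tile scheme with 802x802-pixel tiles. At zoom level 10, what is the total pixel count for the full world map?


tiles per axis = 2^10 = 1024
total tiles = 1024^2 = 1048576
pixels per axis = 1024 * 802 = 821248
total pixels = 821248^2 = 674448277504

674448277504 pixels


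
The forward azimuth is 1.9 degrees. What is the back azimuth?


back azimuth = (1.9 + 180) mod 360 = 181.9 degrees

181.9 degrees


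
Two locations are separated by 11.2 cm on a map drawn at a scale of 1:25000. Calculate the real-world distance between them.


ground = 11.2 cm * 25000 / 100 = 2800.0 m = 2.8 km

2.8 km


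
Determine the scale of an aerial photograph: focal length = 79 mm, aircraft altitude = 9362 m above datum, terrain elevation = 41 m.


scale = f / (H - h) = 79 mm / 9321 m = 79 / 9321000 = 1:117987

1:117987


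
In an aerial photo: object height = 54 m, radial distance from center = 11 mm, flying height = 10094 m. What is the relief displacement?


d = h * r / H = 54 * 11 / 10094 = 0.06 mm

0.06 mm


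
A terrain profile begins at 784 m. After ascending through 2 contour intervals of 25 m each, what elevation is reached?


elevation = 784 + 2 * 25 = 834 m

834 m


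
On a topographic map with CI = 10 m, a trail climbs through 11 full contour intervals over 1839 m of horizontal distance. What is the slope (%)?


elevation change = 11 * 10 = 110 m
slope = 110 / 1839 * 100 = 6.0%

6.0%


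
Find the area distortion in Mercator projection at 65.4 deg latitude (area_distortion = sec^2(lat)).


area_distortion = 1/cos^2(65.4) = 5.771

5.771


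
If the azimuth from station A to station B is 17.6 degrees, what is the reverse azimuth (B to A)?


back azimuth = (17.6 + 180) mod 360 = 197.6 degrees

197.6 degrees


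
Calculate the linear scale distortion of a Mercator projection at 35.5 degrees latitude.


SF = 1 / cos(35.5) = 1 / 0.814116 = 1.228

1.228


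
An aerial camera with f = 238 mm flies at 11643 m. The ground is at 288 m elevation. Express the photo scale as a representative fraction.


scale = f / (H - h) = 238 mm / 11355 m = 238 / 11355000 = 1:47710

1:47710


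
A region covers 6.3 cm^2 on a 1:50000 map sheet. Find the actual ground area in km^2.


ground_area = 6.3 * (50000/100)^2 = 1575000.0 m^2 = 1.575 km^2

1.575 km^2


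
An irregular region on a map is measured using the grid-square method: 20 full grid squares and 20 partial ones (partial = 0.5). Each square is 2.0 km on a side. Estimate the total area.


effective squares = 20 + 20 * 0.5 = 30.0
area = 30.0 * 4.0 = 120.0 km^2

120.0 km^2


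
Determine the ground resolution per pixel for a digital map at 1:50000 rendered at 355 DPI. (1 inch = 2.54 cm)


pixel_cm = 2.54 / 355 ≈ 0.007155 cm
ground = pixel_cm * 50000 / 100 = 2.54 * 50000 / (355 * 100) = 127000 / 35500 ≈ 3.58 m

3.58 m


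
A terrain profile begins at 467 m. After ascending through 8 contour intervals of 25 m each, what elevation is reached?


elevation = 467 + 8 * 25 = 667 m

667 m


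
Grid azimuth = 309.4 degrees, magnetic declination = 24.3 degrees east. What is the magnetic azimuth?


magnetic azimuth = grid azimuth - declination (east +ve)
mag_az = 309.4 - 24.3 = 285.1 degrees

285.1 degrees


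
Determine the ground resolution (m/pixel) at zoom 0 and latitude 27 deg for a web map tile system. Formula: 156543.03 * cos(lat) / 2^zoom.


res = 156543.03 * cos(27) / 2^0 = 156543.03 * 0.89100652 / 1 = 139480.86 m/pixel

139480.86 m/pixel


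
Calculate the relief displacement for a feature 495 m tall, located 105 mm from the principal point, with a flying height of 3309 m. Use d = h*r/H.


d = h * r / H = 495 * 105 / 3309 = 15.71 mm

15.71 mm


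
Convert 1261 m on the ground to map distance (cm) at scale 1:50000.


map_cm = 1261 * 100 / 50000 = 2.522 cm ≈ 2.52 cm

2.52 cm


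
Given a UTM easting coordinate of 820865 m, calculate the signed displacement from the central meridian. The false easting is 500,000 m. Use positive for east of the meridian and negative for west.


displacement = 820865 - 500000 = 320865 m

320865 m
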